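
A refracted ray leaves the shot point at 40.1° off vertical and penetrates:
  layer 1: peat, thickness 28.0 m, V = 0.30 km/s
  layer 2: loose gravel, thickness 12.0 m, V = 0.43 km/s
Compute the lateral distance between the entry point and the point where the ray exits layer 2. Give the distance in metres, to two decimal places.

Apply Snell's law at each interface; in layer i the horizontal offset is hᵢ·tan θᵢ.
Layer 1: θ = 40.10°; offset = 28.0·tan 40.10° = 23.5782 m.
Layer 2: sin θ = 0.43·sin 40.1°/0.30 = 0.9232, θ = 67.41°; offset = 12.0·tan 67.41° = 28.8353 m.
Σ offsets = 52.4135 m.

52.41 m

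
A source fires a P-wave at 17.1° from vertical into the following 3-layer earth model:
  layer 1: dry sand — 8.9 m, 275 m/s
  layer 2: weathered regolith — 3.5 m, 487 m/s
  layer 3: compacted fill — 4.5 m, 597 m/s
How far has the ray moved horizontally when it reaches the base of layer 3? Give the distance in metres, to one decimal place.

8.6 m

Ray parameter p = sin 17.1° / 275 m/s = 1.0692e-03 s/m.
Layer 1: θ = 17.10°; offset = 8.9·tan 17.10° = 2.738 m.
Layer 2: sin θ = p·487 = 0.5207 → θ = 31.38°; offset = 3.5·tan 31.38° = 2.135 m.
Layer 3: sin θ = p·597 = 0.6383 → θ = 39.67°; offset = 4.5·tan 39.67° = 3.732 m.
Σ offsets = 8.604 m.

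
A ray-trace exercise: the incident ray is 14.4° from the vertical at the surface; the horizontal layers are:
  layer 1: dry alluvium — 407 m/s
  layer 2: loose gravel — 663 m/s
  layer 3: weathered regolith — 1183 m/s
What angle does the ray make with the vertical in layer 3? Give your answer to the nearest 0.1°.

Ray parameter p = sin 14.4° / 407 = 6.1103e-04 s/m.
sin θ_3 = p·V_3 = 6.1103e-04 × 1183 = 0.7229.
θ_3 = arcsin 0.7229 = 46.29°.

46.3°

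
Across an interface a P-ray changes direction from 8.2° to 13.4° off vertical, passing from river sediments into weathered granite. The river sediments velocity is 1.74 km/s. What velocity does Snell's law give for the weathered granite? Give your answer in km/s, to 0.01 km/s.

sin 8.2° = 0.1426; sin 13.4° = 0.2317.
V₂ = V₁·(sin θ₂/sin θ₁) = 1.74·(0.2317/0.1426) = 2.83 km/s.

2.83 km/s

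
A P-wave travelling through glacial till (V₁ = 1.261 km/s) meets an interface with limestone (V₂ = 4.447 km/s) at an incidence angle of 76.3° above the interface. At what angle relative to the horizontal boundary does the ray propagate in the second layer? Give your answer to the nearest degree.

33°

Angle from the normal: 90° − 76.3° = 13.7°.
sin θ₁/V₁ = sin θ₂/V₂ ⇒ sin θ₂ = 4.447·sin 13.7°/1.261 = 4.447·0.2368/1.261 = 0.8352.
θ₂ = arcsin 0.8352 = 56.64° from the normal.
From the interface: 90° − 56.64° = 33.36°.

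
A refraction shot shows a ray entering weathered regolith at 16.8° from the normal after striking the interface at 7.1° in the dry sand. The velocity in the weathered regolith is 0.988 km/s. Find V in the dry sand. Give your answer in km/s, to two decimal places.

0.42 km/s

sin 7.1° = 0.1236; sin 16.8° = 0.2890.
V₁ = V₂·(sin θ₁/sin θ₂) = 0.988·(0.1236/0.2890) = 0.42 km/s.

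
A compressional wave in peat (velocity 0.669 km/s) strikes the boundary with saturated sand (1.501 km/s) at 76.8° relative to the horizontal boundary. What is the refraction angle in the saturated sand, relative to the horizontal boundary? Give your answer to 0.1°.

59.2°

Convert to the normal: θ₁ = 90° − 76.8° = 13.2°.
sin θ₁/V₁ = sin θ₂/V₂ ⇒ sin θ₂ = 1.501·sin 13.2°/0.669 = 1.501·0.2284/0.669 = 0.5123.
θ₂ = arcsin 0.5123 = 30.82° from the normal.
From the interface: 90° − 30.82° = 59.18°.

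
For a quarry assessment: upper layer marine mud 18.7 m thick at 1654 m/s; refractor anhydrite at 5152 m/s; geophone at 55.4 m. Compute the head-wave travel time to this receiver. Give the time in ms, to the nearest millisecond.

32 ms

θ_c = arcsin(V₁/V₂) = arcsin(1654/5152) = 18.73°, cos θ_c = 0.9471.
Intercept time tᵢ = 2h cos θ_c / V₁ = 2·18.7·0.9471/1654 = 0.02141 s.
t = x/V₂ + tᵢ = 55.4/5152 + 0.02141 = 0.03217 s.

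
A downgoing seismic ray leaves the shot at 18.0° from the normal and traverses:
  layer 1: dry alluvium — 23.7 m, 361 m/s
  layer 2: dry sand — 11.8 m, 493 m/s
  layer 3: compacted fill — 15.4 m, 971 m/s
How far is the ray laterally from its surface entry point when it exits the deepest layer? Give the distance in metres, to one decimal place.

p = sin θ₁/V₁ = sin 18.0°/361 = 8.5600e-04 s/m is conserved through the stack.
Layer 1: θ = 18.00°; offset = 23.7·tan 18.00° = 7.701 m.
Layer 2: sin θ = p·493 = 0.4220 → θ = 24.96°; offset = 11.8·tan 24.96° = 5.493 m.
Layer 3: sin θ = p·971 = 0.8312 → θ = 56.22°; offset = 15.4·tan 56.22° = 23.022 m.
Total horizontal offset = 36.215 m.

36.2 m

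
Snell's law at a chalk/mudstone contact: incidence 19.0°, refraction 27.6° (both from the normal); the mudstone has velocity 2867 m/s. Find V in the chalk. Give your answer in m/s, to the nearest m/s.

2015 m/s

Snell's law: sin 19.0°/V₁ = sin 27.6°/V₂.
V₁ = V₂·sin 19.0°/sin 27.6° = 2867 × 0.7027 = 2014.70 m/s.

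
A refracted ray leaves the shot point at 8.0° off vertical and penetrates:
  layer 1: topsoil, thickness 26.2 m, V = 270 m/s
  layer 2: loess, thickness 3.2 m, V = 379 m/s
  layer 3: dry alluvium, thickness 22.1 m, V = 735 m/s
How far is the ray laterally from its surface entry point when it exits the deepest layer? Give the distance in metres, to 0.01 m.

Apply Snell's law at each interface; in layer i the horizontal offset is hᵢ·tan θᵢ.
Layer 1: θ = 8.00°; offset = 26.2·tan 8.00° = 3.6822 m.
Layer 2: sin θ = 379·sin 8.0°/270 = 0.1954, θ = 11.27°; offset = 3.2·tan 11.27° = 0.6374 m.
Layer 3: sin θ = 735·sin 8.0°/270 = 0.3789, θ = 22.26°; offset = 22.1·tan 22.26° = 9.0472 m.
Σ offsets = 13.3668 m.

13.37 m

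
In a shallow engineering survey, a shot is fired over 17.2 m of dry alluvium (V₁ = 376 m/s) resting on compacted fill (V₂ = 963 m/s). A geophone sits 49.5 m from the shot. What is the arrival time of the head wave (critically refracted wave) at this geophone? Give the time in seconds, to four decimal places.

t = x/V₂ + 2h·√(V₂²−V₁²)/(V₁V₂).
√(V₂²−V₁²) = √(963²−376²) = 886.6 m/s; delay term = 2·17.2·886.6/(376·963) = 0.08423 s.
t = 49.5/963 + 0.08423 = 0.13563 s.

0.1356 s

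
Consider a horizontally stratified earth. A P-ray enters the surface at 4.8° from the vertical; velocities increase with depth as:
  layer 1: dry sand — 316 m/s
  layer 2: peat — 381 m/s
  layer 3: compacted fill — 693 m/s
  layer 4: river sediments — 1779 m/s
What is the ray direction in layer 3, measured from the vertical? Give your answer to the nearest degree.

11°

Ray parameter p = sin 4.8° / 316 = 2.6480e-04 s/m.
sin θ_3 = p·V_3 = 2.6480e-04 × 693 = 0.1835.
θ_3 = 10.57° from the vertical.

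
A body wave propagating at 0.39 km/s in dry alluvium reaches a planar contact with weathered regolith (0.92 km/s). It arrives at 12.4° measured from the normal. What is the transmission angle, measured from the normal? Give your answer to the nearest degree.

30°

Snell's law: sin θ₂ = (V₂/V₁)·sin θ₁ = (0.92/0.39)·sin 12.4° = 0.5066.
θ₂ = sin⁻¹(0.5066) = 30.43° (from vertical).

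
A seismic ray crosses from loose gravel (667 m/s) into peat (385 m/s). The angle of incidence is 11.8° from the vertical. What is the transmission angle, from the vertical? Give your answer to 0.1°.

6.8°

Snell's law: sin θ₂ = (V₂/V₁)·sin θ₁ = (385/667)·sin 11.8° = 0.1180.
θ₂ = arcsin 0.1180 = 6.78° from the normal.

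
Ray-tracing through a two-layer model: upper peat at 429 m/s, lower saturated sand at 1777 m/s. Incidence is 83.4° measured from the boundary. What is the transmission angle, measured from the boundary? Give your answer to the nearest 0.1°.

Convert to the normal: θ₁ = 90° − 83.4° = 6.6°.
Snell's law: sin θ₂ = (V₂/V₁)·sin θ₁ = (1777/429)·sin 6.6° = 0.4761.
θ₂ = sin⁻¹(0.4761) = 28.43° (from vertical).
From the interface: 90° − 28.43° = 61.57°.

61.6°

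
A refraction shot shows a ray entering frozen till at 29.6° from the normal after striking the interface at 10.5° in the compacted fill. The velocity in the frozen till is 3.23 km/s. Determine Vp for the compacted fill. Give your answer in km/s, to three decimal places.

sin 10.5° = 0.1822; sin 29.6° = 0.4939.
V₁ = V₂·(sin θ₁/sin θ₂) = 3.23·(0.1822/0.4939) = 1.192 km/s.

1.192 km/s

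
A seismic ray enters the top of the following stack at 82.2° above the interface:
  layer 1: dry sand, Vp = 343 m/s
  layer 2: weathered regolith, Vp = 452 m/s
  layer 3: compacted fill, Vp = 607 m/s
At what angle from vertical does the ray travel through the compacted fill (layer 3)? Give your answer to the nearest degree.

From the normal: θ₁ = 90° − 82.2° = 7.8°.
Ray parameter p = sin 7.8° / 343 = 3.9567e-04 s/m.
sin θ_3 = p·V_3 = 3.9567e-04 × 607 = 0.2402.
θ_3 = 13.90° from the vertical.

14°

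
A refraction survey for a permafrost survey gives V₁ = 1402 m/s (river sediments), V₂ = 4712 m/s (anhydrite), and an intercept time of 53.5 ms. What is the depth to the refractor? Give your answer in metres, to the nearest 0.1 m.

h = tᵢ·V₁·V₂ / (2·√(V₂²−V₁²)).
√(V₂²−V₁²) = √(4712² − 1402²) = 4498.6 m/s.
h = 0.0535 s × 1402 × 4712 / (2 × 4498.6) = 39.28 m.

39.3 m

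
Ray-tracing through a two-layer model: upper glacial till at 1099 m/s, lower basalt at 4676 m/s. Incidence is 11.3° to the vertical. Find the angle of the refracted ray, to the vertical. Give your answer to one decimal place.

56.5°

sin θ₁/V₁ = sin θ₂/V₂ ⇒ sin θ₂ = 4676·sin 11.3°/1099 = 4676·0.1959/1099 = 0.8337.
θ₂ = arcsin 0.8337 = 56.48° from the normal.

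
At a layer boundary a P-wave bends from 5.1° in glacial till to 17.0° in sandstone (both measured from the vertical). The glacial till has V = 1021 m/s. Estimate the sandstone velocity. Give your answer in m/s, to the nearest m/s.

Snell's law: sin 5.1°/V₁ = sin 17.0°/V₂.
V₂ = V₁·sin 17.0°/sin 5.1° = 1021 × 3.2890 = 3358.05 m/s.

3358 m/s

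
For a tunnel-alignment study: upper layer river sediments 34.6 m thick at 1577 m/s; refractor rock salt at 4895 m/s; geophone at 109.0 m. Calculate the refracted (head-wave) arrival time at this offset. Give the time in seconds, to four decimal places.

0.0638 s

θ_c = arcsin(V₁/V₂) = arcsin(1577/4895) = 18.79°, cos θ_c = 0.9467.
Intercept time tᵢ = 2h cos θ_c / V₁ = 2·34.6·0.9467/1577 = 0.04154 s.
t = x/V₂ + tᵢ = 109.0/4895 + 0.04154 = 0.06381 s.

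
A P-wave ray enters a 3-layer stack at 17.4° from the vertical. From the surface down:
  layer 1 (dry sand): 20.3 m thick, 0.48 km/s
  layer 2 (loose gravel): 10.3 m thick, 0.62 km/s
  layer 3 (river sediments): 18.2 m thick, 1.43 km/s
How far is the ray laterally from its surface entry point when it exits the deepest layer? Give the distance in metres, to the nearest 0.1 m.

46.4 m

Apply Snell's law at each interface; in layer i the horizontal offset is hᵢ·tan θᵢ.
Layer 1: θ = 17.40°; offset = 20.3·tan 17.40° = 6.362 m.
Layer 2: sin θ = 0.62·sin 17.4°/0.48 = 0.3863, θ = 22.72°; offset = 10.3·tan 22.72° = 4.313 m.
Layer 3: sin θ = 1.43·sin 17.4°/0.48 = 0.8909, θ = 62.99°; offset = 18.2·tan 62.99° = 35.697 m.
Summing the layer offsets gives 46.372 m.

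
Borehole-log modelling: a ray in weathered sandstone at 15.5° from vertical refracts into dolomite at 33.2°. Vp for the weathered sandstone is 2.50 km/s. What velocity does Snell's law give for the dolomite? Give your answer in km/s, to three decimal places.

Snell's law: sin 15.5°/V₁ = sin 33.2°/V₂.
V₂ = V₁·sin 33.2°/sin 15.5° = 2.50 × 2.0490 = 5.122 km/s.

5.122 km/s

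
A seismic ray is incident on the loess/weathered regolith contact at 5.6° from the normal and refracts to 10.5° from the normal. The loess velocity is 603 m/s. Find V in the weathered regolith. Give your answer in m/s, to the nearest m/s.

sin 5.6° = 0.0976; sin 10.5° = 0.1822.
V₂ = V₁·(sin θ₂/sin θ₁) = 603·(0.1822/0.0976) = 1126.10 m/s.

1126 m/s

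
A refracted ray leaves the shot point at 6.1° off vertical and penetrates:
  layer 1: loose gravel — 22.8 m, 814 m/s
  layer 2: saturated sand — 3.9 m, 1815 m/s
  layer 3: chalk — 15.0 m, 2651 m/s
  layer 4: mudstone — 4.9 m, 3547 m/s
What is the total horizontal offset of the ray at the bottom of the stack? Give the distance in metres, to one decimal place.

11.5 m

Ray parameter p = sin 6.1° / 814 m/s = 1.3055e-04 s/m.
Layer 1: θ = 6.10°; offset = 22.8·tan 6.10° = 2.437 m.
Layer 2: sin θ = p·1815 = 0.2369 → θ = 13.71°; offset = 3.9·tan 13.71° = 0.951 m.
Layer 3: sin θ = p·2651 = 0.3461 → θ = 20.25°; offset = 15.0·tan 20.25° = 5.533 m.
Layer 4: sin θ = p·3547 = 0.4630 → θ = 27.58°; offset = 4.9·tan 27.58° = 2.560 m.
Total horizontal offset = 11.481 m.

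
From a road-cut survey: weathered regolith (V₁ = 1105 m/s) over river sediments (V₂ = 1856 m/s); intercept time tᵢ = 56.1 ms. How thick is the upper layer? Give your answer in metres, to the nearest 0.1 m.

38.6 m

θ_c = arcsin(1105/1856) = 36.54°; cos θ_c = 0.8035.
tᵢ = 2h cos θ_c/V₁ ⇒ h = tᵢ·V₁/(2 cos θ_c) = 0.0561·1105/(2·0.8035) = 38.58 m.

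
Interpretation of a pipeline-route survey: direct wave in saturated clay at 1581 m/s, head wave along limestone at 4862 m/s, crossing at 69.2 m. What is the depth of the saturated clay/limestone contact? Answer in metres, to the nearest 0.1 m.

24.7 m

x_cross = 2h·√((V₂+V₁)/(V₂−V₁)) → h = x_cross / (2·√((V₂+V₁)/(V₂−V₁))).
√((V₂+V₁)/(V₂−V₁)) = √((4862+1581)/(4862−1581)) = 1.4013.
h = 69.2 / (2·1.4013) = 24.69 m.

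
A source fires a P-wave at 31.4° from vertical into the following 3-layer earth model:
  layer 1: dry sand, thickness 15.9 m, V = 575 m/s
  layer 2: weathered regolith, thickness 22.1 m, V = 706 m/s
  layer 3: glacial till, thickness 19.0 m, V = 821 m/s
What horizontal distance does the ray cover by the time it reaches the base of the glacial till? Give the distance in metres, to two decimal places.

49.25 m

Apply Snell's law at each interface; in layer i the horizontal offset is hᵢ·tan θᵢ.
Layer 1: θ = 31.40°; offset = 15.9·tan 31.40° = 9.7054 m.
Layer 2: sin θ = 706·sin 31.4°/575 = 0.6397, θ = 39.77°; offset = 22.1·tan 39.77° = 18.3935 m.
Layer 3: sin θ = 821·sin 31.4°/575 = 0.7439, θ = 48.07°; offset = 19.0·tan 48.07° = 21.1503 m.
Summing the layer offsets gives 49.2493 m.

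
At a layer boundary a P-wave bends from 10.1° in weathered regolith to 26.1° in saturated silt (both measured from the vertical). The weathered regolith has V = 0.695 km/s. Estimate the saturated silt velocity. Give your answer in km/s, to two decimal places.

Snell's law: sin 10.1°/V₁ = sin 26.1°/V₂.
V₂ = V₁·sin 26.1°/sin 10.1° = 0.695 × 2.5087 = 1.74 km/s.

1.74 km/s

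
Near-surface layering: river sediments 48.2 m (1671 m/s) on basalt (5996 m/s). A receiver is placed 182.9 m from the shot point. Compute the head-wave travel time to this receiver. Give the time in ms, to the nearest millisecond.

86 ms

θ_c = arcsin(V₁/V₂) = arcsin(1671/5996) = 16.18°, cos θ_c = 0.9604.
Intercept time tᵢ = 2h cos θ_c / V₁ = 2·48.2·0.9604/1671 = 0.05540 s.
t = x/V₂ + tᵢ = 182.9/5996 + 0.05540 = 0.08591 s.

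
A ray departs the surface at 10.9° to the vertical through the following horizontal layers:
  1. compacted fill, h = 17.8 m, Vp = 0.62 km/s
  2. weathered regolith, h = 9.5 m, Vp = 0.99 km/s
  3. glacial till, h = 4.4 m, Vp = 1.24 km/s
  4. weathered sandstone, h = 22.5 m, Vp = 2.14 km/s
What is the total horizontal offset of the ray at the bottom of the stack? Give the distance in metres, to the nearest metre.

Apply Snell's law at each interface; in layer i the horizontal offset is hᵢ·tan θᵢ.
Layer 1: θ = 10.90°; offset = 17.8·tan 10.90° = 3.428 m.
Layer 2: sin θ = 0.99·sin 10.9°/0.62 = 0.3019, θ = 17.57°; offset = 9.5·tan 17.57° = 3.009 m.
Layer 3: sin θ = 1.24·sin 10.9°/0.62 = 0.3782, θ = 22.22°; offset = 4.4·tan 22.22° = 1.798 m.
Layer 4: sin θ = 2.14·sin 10.9°/0.62 = 0.6527, θ = 40.74°; offset = 22.5·tan 40.74° = 19.383 m.
Σ offsets = 27.618 m.

28 m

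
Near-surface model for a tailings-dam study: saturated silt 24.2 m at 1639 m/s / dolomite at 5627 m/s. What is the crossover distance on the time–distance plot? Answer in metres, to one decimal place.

65.3 m

θ_c = arcsin(1639/5627) = 16.93°, so cos θ_c = 0.9566 and tᵢ = 2h cos θ_c/V₁ = 0.0282 s.
At crossover x/V₁ = x/V₂ + tᵢ ⇒ x = tᵢ/(1/V₁ − 1/V₂) = 0.02825/(6.1013e-04 − 1.7771e-04) = 65.33 m.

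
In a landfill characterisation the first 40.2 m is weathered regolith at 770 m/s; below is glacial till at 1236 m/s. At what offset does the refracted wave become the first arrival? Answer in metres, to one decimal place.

θ_c = arcsin(770/1236) = 38.53°, so cos θ_c = 0.7822 and tᵢ = 2h cos θ_c/V₁ = 0.0817 s.
At crossover x/V₁ = x/V₂ + tᵢ ⇒ x = tᵢ/(1/V₁ − 1/V₂) = 0.08168/(1.2987e-03 − 8.0906e-04) = 166.81 m.

166.8 m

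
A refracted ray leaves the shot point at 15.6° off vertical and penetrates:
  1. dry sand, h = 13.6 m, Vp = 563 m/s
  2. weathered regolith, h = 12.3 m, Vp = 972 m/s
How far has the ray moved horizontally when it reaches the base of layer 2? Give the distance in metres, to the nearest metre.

10 m

Ray parameter p = sin 15.6° / 563 m/s = 4.7766e-04 s/m.
Layer 1: θ = 15.60°; offset = 13.6·tan 15.60° = 3.797 m.
Layer 2: sin θ = p·972 = 0.4643 → θ = 27.66°; offset = 12.3·tan 27.66° = 6.448 m.
Σ offsets = 10.245 m.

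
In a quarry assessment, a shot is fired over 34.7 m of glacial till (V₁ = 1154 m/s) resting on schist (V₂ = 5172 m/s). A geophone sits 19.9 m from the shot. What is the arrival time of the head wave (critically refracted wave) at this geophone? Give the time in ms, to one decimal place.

62.5 ms

t = x/V₂ + 2h·√(V₂²−V₁²)/(V₁V₂).
√(V₂²−V₁²) = √(5172²−1154²) = 5041.6 m/s; delay term = 2·34.7·5041.6/(1154·5172) = 0.05862 s.
t = 19.9/5172 + 0.05862 = 0.06247 s.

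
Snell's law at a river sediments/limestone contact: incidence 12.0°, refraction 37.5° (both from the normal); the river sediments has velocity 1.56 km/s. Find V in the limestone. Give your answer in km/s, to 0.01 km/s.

Snell's law: sin 12.0°/V₁ = sin 37.5°/V₂.
V₂ = V₁·sin 37.5°/sin 12.0° = 1.56 × 2.9280 = 4.57 km/s.

4.57 km/s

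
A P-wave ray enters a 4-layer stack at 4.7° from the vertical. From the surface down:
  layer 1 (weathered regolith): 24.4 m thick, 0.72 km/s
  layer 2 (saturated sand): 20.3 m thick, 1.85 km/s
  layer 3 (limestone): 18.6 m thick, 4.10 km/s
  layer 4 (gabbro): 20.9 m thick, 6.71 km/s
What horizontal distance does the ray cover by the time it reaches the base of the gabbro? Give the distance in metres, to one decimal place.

40.9 m

Apply Snell's law at each interface; in layer i the horizontal offset is hᵢ·tan θᵢ.
Layer 1: θ = 4.70°; offset = 24.4·tan 4.70° = 2.006 m.
Layer 2: sin θ = 1.85·sin 4.7°/0.72 = 0.2105, θ = 12.15°; offset = 20.3·tan 12.15° = 4.372 m.
Layer 3: sin θ = 4.10·sin 4.7°/0.72 = 0.4666, θ = 27.81°; offset = 18.6·tan 27.81° = 9.812 m.
Layer 4: sin θ = 6.71·sin 4.7°/0.72 = 0.7636, θ = 49.78°; offset = 20.9·tan 49.78° = 24.718 m.
Σ offsets = 40.908 m.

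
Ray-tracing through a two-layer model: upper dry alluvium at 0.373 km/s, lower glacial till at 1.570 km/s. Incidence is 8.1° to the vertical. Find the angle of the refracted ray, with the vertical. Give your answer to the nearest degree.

36°

Snell's law: sin θ₂ = (V₂/V₁)·sin θ₁ = (1.570/0.373)·sin 8.1° = 0.5931.
θ₂ = arcsin 0.5931 = 36.38° from the normal.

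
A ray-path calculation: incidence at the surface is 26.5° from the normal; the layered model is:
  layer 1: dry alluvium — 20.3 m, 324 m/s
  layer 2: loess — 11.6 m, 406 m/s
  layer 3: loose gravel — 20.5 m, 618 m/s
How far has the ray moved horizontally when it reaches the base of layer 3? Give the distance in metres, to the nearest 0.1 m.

51.2 m

Apply Snell's law at each interface; in layer i the horizontal offset is hᵢ·tan θᵢ.
Layer 1: θ = 26.50°; offset = 20.3·tan 26.50° = 10.121 m.
Layer 2: sin θ = 406·sin 26.5°/324 = 0.5591, θ = 34.00°; offset = 11.6·tan 34.00° = 7.823 m.
Layer 3: sin θ = 618·sin 26.5°/324 = 0.8511, θ = 58.33°; offset = 20.5·tan 58.33° = 33.231 m.
Σ offsets = 51.175 m.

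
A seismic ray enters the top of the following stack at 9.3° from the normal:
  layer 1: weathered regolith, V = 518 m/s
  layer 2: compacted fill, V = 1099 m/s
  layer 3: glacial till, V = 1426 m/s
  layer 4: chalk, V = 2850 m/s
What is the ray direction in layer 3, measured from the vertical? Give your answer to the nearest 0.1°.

Ray parameter p = sin 9.3° / 518 = 3.1198e-04 s/m.
sin θ_3 = p·V_3 = 3.1198e-04 × 1426 = 0.4449.
θ_3 = 26.42° from the vertical.

26.4°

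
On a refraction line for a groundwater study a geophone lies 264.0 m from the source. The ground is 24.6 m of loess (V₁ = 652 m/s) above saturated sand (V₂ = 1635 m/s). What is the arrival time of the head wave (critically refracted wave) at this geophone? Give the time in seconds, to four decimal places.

θ_c = arcsin(V₁/V₂) = arcsin(652/1635) = 23.50°, cos θ_c = 0.9170.
Intercept time tᵢ = 2h cos θ_c / V₁ = 2·24.6·0.9170/652 = 0.06920 s.
t = x/V₂ + tᵢ = 264.0/1635 + 0.06920 = 0.23067 s.

0.2307 s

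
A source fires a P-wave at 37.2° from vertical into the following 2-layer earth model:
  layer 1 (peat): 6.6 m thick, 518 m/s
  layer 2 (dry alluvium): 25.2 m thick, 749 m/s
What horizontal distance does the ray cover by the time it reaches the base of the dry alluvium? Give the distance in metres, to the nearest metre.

p = sin θ₁/V₁ = sin 37.2°/518 = 1.1672e-03 s/m is conserved through the stack.
Layer 1: θ = 37.20°; offset = 6.6·tan 37.20° = 5.010 m.
Layer 2: sin θ = p·749 = 0.8742 → θ = 60.95°; offset = 25.2·tan 60.95° = 45.373 m.
Summing the layer offsets gives 50.383 m.

50 m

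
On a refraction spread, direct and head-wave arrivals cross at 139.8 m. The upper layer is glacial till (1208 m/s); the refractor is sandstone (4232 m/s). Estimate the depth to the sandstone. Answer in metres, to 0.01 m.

52.12 m

x_cross = 2h·√((V₂+V₁)/(V₂−V₁)) → h = x_cross / (2·√((V₂+V₁)/(V₂−V₁))).
√((V₂+V₁)/(V₂−V₁)) = √((4232+1208)/(4232−1208)) = 1.3412.
h = 139.8 / (2·1.3412) = 52.12 m.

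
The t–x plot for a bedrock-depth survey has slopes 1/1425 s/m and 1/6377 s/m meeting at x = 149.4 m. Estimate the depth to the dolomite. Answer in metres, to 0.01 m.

h = (x_cross/2)·√((V₂−V₁)/(V₂+V₁)).
(V₂−V₁)/(V₂+V₁) = (6377−1425)/(6377+1425) = 0.6347; √ = 0.7967.
h = (149.4/2)·0.7967 = 59.51 m.

59.51 m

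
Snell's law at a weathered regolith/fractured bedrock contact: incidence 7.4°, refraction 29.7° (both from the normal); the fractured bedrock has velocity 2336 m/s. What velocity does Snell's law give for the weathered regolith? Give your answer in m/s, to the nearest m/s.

sin 7.4° = 0.1288; sin 29.7° = 0.4955.
V₁ = V₂·(sin θ₁/sin θ₂) = 2336·(0.1288/0.4955) = 607.25 m/s.

607 m/s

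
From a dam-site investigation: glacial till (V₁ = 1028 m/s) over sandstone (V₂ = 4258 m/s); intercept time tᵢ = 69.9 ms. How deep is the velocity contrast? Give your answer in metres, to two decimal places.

θ_c = arcsin(1028/4258) = 13.97°; cos θ_c = 0.9704.
tᵢ = 2h cos θ_c/V₁ ⇒ h = tᵢ·V₁/(2 cos θ_c) = 0.0699·1028/(2·0.9704) = 37.02 m.

37.02 m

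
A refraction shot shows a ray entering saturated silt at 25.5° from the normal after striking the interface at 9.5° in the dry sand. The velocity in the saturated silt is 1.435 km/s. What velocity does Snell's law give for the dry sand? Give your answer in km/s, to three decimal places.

Snell's law: sin 9.5°/V₁ = sin 25.5°/V₂.
V₁ = V₂·sin 9.5°/sin 25.5° = 1.435 × 0.3834 = 0.550 km/s.

0.550 km/s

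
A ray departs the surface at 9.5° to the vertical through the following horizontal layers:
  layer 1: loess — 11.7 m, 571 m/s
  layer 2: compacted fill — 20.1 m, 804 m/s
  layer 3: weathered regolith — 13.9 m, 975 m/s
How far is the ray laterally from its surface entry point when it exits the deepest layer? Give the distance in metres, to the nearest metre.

Ray parameter p = sin 9.5° / 571 m/s = 2.8905e-04 s/m.
Layer 1: θ = 9.50°; offset = 11.7·tan 9.50° = 1.958 m.
Layer 2: sin θ = p·804 = 0.2324 → θ = 13.44°; offset = 20.1·tan 13.44° = 4.803 m.
Layer 3: sin θ = p·975 = 0.2818 → θ = 16.37°; offset = 13.9·tan 16.37° = 4.083 m.
Total horizontal offset = 10.843 m.

11 m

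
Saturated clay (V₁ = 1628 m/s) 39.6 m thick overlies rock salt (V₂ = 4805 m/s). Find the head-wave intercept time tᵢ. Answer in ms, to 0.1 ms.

45.8 ms

θ_c = arcsin(V₁/V₂) = arcsin(1628/4805) = 19.80°; cos θ_c = 0.9409.
tᵢ = 2h·cos θ_c / V₁ = 2·39.6·0.9409 / 1628 = 0.04577 s.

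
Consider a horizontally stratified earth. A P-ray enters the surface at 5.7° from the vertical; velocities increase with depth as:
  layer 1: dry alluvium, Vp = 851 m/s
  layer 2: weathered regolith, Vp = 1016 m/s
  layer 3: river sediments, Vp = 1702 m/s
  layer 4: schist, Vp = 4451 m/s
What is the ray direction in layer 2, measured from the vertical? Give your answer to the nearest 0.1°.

6.8°

Ray parameter p = sin 5.7° / 851 = 1.1671e-04 s/m.
sin θ_2 = p·V_2 = 1.1671e-04 × 1016 = 0.1186.
θ_2 = arcsin 0.1186 = 6.81°.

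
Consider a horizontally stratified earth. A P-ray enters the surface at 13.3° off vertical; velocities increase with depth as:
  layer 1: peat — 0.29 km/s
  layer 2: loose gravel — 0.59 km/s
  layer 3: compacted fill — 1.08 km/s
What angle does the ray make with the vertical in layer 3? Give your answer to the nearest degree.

59°

Ray parameter p = sin 13.3° / 0.29 = 7.9327e-01 s/km.
sin θ_3 = p·V_3 = 7.9327e-01 × 1.08 = 0.8567.
θ_3 = arcsin 0.8567 = 58.95°.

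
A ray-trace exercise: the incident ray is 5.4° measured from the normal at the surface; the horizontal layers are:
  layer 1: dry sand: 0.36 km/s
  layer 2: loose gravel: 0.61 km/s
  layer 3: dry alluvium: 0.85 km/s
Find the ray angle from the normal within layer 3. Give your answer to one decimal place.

Snell's law across each interface conserves sin θ / V, so sin θ_3 = V_3·sin θ₁/V₁.
sin θ_3 = 0.85 × sin 5.4° / 0.36 = 0.2222.
θ_3 = 12.84° from the vertical.

12.8°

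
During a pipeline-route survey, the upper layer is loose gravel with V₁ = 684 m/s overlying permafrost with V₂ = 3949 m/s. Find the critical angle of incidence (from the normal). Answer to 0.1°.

10.0°

Critical incidence: sin θ_c = V₁/V₂ = 684/3949 = 0.1732.
θ_c = arcsin 0.1732 = 9.97°.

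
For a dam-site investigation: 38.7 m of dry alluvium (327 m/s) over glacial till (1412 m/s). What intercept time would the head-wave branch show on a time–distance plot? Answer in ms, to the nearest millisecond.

230 ms

tᵢ = 2h·√(V₂²−V₁²)/(V₁V₂).
√(V₂²−V₁²) = √(1412²−327²) = 1373.6 m/s.
tᵢ = 2·38.7·1373.6/(327·1412) = 0.23026 s.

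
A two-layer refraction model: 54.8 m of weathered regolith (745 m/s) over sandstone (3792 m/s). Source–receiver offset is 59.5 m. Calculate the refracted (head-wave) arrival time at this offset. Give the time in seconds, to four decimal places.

0.1599 s

t = x/V₂ + 2h·√(V₂²−V₁²)/(V₁V₂).
√(V₂²−V₁²) = √(3792²−745²) = 3718.1 m/s; delay term = 2·54.8·3718.1/(745·3792) = 0.14425 s.
t = 59.5/3792 + 0.14425 = 0.15994 s.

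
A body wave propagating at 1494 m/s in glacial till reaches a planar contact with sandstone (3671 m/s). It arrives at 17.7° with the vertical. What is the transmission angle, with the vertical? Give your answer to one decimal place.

48.3°

Snell's law: sin θ₂ = (V₂/V₁)·sin θ₁ = (3671/1494)·sin 17.7° = 0.7471.
θ₂ = arcsin 0.7471 = 48.34° from the normal.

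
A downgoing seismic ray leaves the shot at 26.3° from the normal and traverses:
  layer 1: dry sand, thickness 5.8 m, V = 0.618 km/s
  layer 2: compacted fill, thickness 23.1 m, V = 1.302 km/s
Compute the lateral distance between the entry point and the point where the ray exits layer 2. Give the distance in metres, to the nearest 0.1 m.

63.0 m

Ray parameter p = sin 26.3° / 0.618 km/s = 7.1694e-01 s/km.
Layer 1: θ = 26.30°; offset = 5.8·tan 26.30° = 2.867 m.
Layer 2: sin θ = p·1.302 = 0.9335 → θ = 68.98°; offset = 23.1·tan 68.98° = 60.118 m.
Total horizontal offset = 62.984 m.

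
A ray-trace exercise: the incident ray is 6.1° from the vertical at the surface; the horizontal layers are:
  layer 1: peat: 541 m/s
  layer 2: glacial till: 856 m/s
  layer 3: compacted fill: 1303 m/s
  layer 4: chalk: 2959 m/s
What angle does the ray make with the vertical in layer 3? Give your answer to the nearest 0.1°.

Snell's law across each interface conserves sin θ / V, so sin θ_3 = V_3·sin θ₁/V₁.
sin θ_3 = 1303 × sin 6.1° / 541 = 0.2559.
θ_3 = 14.83° from the vertical.

14.8°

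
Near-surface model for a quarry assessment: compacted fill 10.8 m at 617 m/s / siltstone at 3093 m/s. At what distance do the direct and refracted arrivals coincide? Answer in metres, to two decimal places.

θ_c = arcsin(617/3093) = 11.51°, so cos θ_c = 0.9799 and tᵢ = 2h cos θ_c/V₁ = 0.0343 s.
At crossover x/V₁ = x/V₂ + tᵢ ⇒ x = tᵢ/(1/V₁ − 1/V₂) = 0.03430/(1.6207e-03 − 3.2331e-04) = 26.44 m.

26.44 m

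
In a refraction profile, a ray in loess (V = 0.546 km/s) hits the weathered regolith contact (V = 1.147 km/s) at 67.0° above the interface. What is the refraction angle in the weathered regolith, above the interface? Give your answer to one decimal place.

Convert to the normal: θ₁ = 90° − 67.0° = 23.0°.
Snell's law: sin θ₂ = (V₂/V₁)·sin θ₁ = (1.147/0.546)·sin 23.0° = 0.8208.
θ₂ = arcsin 0.8208 = 55.17° from the normal.
From the interface: 90° − 55.17° = 34.83°.

34.8°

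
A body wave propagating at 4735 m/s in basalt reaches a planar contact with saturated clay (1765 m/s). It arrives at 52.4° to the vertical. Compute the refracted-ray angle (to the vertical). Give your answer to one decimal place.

17.2°

Snell's law: sin θ₂ = (V₂/V₁)·sin θ₁ = (1765/4735)·sin 52.4° = 0.2953.
θ₂ = arcsin 0.2953 = 17.18° from the normal.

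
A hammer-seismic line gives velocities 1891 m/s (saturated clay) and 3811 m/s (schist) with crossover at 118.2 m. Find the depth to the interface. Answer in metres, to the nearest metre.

34 m

h = (x_cross/2)·√((V₂−V₁)/(V₂+V₁)).
(V₂−V₁)/(V₂+V₁) = (3811−1891)/(3811+1891) = 0.3367; √ = 0.5803.
h = (118.2/2)·0.5803 = 34.29 m.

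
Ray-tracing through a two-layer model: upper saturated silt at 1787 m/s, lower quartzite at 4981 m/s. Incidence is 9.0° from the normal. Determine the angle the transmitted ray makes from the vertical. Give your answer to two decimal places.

sin θ₁/V₁ = sin θ₂/V₂ ⇒ sin θ₂ = 4981·sin 9.0°/1787 = 4981·0.1564/1787 = 0.4360.
θ₂ = sin⁻¹(0.4360) = 25.85° (from vertical).

25.85°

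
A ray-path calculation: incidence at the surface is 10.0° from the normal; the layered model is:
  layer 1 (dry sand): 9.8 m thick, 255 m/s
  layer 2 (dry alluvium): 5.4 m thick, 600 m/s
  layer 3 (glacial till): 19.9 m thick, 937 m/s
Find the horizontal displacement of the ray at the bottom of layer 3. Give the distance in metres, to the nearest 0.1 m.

p = sin θ₁/V₁ = sin 10.0°/255 = 6.8097e-04 s/m is conserved through the stack.
Layer 1: θ = 10.00°; offset = 9.8·tan 10.00° = 1.728 m.
Layer 2: sin θ = p·600 = 0.4086 → θ = 24.12°; offset = 5.4·tan 24.12° = 2.417 m.
Layer 3: sin θ = p·937 = 0.6381 → θ = 39.65°; offset = 19.9·tan 39.65° = 16.491 m.
Σ offsets = 20.636 m.

20.6 m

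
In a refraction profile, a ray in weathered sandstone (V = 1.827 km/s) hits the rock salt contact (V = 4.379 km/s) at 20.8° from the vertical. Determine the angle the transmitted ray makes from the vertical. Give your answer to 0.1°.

58.3°

sin θ₁/V₁ = sin θ₂/V₂ ⇒ sin θ₂ = 4.379·sin 20.8°/1.827 = 4.379·0.3551/1.827 = 0.8511.
θ₂ = sin⁻¹(0.8511) = 58.33° (from vertical).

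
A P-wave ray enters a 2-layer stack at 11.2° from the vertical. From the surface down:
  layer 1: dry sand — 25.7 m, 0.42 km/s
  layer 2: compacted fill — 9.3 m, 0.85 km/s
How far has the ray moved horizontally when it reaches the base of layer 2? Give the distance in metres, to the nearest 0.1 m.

9.1 m

Apply Snell's law at each interface; in layer i the horizontal offset is hᵢ·tan θᵢ.
Layer 1: θ = 11.20°; offset = 25.7·tan 11.20° = 5.089 m.
Layer 2: sin θ = 0.85·sin 11.2°/0.42 = 0.3931, θ = 23.15°; offset = 9.3·tan 23.15° = 3.976 m.
Summing the layer offsets gives 9.065 m.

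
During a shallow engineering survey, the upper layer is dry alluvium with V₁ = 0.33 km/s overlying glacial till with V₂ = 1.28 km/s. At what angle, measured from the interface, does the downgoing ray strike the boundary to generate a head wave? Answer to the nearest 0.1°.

75.1°

At critical incidence the refracted ray runs along the interface (θ₂ = 90°), so sin θ_c = V₁/V₂.
θ_c = arcsin(0.33/1.28) = arcsin 0.2578 = 14.94°.
Measured from the interface: 90° − 14.94° = 75.06°.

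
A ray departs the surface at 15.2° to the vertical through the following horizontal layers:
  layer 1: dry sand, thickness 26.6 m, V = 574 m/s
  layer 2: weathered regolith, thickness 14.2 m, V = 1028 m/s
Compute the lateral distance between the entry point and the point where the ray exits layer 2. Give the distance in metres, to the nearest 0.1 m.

14.8 m

Ray parameter p = sin 15.2° / 574 m/s = 4.5678e-04 s/m.
Layer 1: θ = 15.20°; offset = 26.6·tan 15.20° = 7.227 m.
Layer 2: sin θ = p·1028 = 0.4696 → θ = 28.01°; offset = 14.2·tan 28.01° = 7.552 m.
Summing the layer offsets gives 14.779 m.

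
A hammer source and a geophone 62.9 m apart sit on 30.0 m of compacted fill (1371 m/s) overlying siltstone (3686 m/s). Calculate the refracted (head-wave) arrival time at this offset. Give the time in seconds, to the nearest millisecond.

θ_c = arcsin(V₁/V₂) = arcsin(1371/3686) = 21.84°, cos θ_c = 0.9283.
Intercept time tᵢ = 2h cos θ_c / V₁ = 2·30.0·0.9283/1371 = 0.04062 s.
t = x/V₂ + tᵢ = 62.9/3686 + 0.04062 = 0.05769 s.

0.058 s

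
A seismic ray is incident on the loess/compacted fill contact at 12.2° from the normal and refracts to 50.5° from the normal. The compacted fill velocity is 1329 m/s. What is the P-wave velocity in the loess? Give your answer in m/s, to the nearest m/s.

Snell's law: sin 12.2°/V₁ = sin 50.5°/V₂.
V₁ = V₂·sin 12.2°/sin 50.5° = 1329 × 0.2739 = 363.97 m/s.

364 m/s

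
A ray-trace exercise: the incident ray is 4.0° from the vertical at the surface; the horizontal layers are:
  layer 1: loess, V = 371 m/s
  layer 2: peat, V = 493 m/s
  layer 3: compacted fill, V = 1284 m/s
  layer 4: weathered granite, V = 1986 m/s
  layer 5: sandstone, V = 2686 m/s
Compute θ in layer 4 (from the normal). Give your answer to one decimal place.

Snell's law across each interface conserves sin θ / V, so sin θ_4 = V_4·sin θ₁/V₁.
sin θ_4 = 1986 × sin 4.0° / 371 = 0.3734.
θ_4 = arcsin 0.3734 = 21.93°.

21.9°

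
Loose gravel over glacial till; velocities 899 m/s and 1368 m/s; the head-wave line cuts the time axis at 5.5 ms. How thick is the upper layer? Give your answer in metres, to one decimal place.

h = tᵢ·V₁·V₂ / (2·√(V₂²−V₁²)).
√(V₂²−V₁²) = √(1368² − 899²) = 1031.1 m/s.
h = 0.0055 s × 899 × 1368 / (2 × 1031.1) = 3.28 m.

3.3 m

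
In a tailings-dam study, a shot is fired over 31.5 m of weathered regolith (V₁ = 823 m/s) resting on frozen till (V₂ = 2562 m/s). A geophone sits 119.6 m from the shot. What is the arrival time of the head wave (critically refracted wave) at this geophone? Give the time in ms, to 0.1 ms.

θ_c = arcsin(V₁/V₂) = arcsin(823/2562) = 18.74°, cos θ_c = 0.9470.
Intercept time tᵢ = 2h cos θ_c / V₁ = 2·31.5·0.9470/823 = 0.07249 s.
t = x/V₂ + tᵢ = 119.6/2562 + 0.07249 = 0.11917 s.

119.2 ms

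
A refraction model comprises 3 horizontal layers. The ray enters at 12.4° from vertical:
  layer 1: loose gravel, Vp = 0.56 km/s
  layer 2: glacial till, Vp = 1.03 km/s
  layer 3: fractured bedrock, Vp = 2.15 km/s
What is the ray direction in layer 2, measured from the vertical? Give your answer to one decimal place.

Snell's law across each interface conserves sin θ / V, so sin θ_2 = V_2·sin θ₁/V₁.
sin θ_2 = 1.03 × sin 12.4° / 0.56 = 0.3950.
θ_2 = arcsin 0.3950 = 23.26°.

23.3°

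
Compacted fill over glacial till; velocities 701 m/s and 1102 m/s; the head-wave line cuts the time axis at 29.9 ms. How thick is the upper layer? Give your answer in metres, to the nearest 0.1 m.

13.6 m

θ_c = arcsin(701/1102) = 39.50°; cos θ_c = 0.7716.
tᵢ = 2h cos θ_c/V₁ ⇒ h = tᵢ·V₁/(2 cos θ_c) = 0.0299·701/(2·0.7716) = 13.58 m.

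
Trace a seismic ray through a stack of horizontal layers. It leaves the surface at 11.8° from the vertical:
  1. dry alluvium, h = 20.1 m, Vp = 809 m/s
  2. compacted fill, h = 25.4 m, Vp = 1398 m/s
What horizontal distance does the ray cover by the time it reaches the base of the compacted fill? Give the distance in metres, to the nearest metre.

14 m

Ray parameter p = sin 11.8° / 809 m/s = 2.5278e-04 s/m.
Layer 1: θ = 11.80°; offset = 20.1·tan 11.80° = 4.199 m.
Layer 2: sin θ = p·1398 = 0.3534 → θ = 20.69°; offset = 25.4·tan 20.69° = 9.595 m.
Σ offsets = 13.794 m.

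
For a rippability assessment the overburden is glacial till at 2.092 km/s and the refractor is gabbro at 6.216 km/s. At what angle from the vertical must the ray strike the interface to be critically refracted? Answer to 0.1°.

At critical incidence the refracted ray runs along the interface (θ₂ = 90°), so sin θ_c = V₁/V₂.
θ_c = arcsin(2.092/6.216) = arcsin 0.3366 = 19.67°.

19.7°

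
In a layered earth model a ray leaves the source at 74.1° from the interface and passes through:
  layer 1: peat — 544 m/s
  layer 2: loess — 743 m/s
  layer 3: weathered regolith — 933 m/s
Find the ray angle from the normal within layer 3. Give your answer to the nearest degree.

From the normal: θ₁ = 90° − 74.1° = 15.9°.
Snell's law across each interface conserves sin θ / V, so sin θ_3 = V_3·sin θ₁/V₁.
sin θ_3 = 933 × sin 15.9° / 544 = 0.4699.
θ_3 = 28.03° from the vertical.

28°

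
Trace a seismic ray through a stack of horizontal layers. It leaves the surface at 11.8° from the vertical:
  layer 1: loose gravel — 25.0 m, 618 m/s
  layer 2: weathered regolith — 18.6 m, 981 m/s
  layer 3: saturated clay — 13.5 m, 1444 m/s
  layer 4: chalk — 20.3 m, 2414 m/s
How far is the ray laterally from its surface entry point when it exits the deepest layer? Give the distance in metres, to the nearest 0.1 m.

45.9 m

Ray parameter p = sin 11.8° / 618 m/s = 3.3090e-04 s/m.
Layer 1: θ = 11.80°; offset = 25.0·tan 11.80° = 5.223 m.
Layer 2: sin θ = p·981 = 0.3246 → θ = 18.94°; offset = 18.6·tan 18.94° = 6.383 m.
Layer 3: sin θ = p·1444 = 0.4778 → θ = 28.54°; offset = 13.5·tan 28.54° = 7.343 m.
Layer 4: sin θ = p·2414 = 0.7988 → θ = 53.01°; offset = 20.3·tan 53.01° = 26.954 m.
Σ offsets = 45.903 m.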